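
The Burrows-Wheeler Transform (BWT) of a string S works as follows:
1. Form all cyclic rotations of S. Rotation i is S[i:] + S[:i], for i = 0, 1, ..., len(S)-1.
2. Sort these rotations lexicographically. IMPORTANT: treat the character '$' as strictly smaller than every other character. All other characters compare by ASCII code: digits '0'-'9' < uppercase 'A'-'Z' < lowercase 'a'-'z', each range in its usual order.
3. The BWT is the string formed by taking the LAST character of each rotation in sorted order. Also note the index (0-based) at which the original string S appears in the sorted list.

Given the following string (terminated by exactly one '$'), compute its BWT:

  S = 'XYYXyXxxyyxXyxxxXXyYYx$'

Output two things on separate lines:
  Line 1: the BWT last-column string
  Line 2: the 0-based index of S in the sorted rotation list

All 23 rotations (rotation i = S[i:]+S[:i]):
  rot[0] = XYYXyXxxyyxXyxxxXXyYYx$
  rot[1] = YYXyXxxyyxXyxxxXXyYYx$X
  rot[2] = YXyXxxyyxXyxxxXXyYYx$XY
  rot[3] = XyXxxyyxXyxxxXXyYYx$XYY
  rot[4] = yXxxyyxXyxxxXXyYYx$XYYX
  rot[5] = XxxyyxXyxxxXXyYYx$XYYXy
  rot[6] = xxyyxXyxxxXXyYYx$XYYXyX
  rot[7] = xyyxXyxxxXXyYYx$XYYXyXx
  rot[8] = yyxXyxxxXXyYYx$XYYXyXxx
  rot[9] = yxXyxxxXXyYYx$XYYXyXxxy
  rot[10] = xXyxxxXXyYYx$XYYXyXxxyy
  rot[11] = XyxxxXXyYYx$XYYXyXxxyyx
  rot[12] = yxxxXXyYYx$XYYXyXxxyyxX
  rot[13] = xxxXXyYYx$XYYXyXxxyyxXy
  rot[14] = xxXXyYYx$XYYXyXxxyyxXyx
  rot[15] = xXXyYYx$XYYXyXxxyyxXyxx
  rot[16] = XXyYYx$XYYXyXxxyyxXyxxx
  rot[17] = XyYYx$XYYXyXxxyyxXyxxxX
  rot[18] = yYYx$XYYXyXxxyyxXyxxxXX
  rot[19] = YYx$XYYXyXxxyyxXyxxxXXy
  rot[20] = Yx$XYYXyXxxyyxXyxxxXXyY
  rot[21] = x$XYYXyXxxyyxXyxxxXXyYY
  rot[22] = $XYYXyXxxyyxXyxxxXXyYYx
Sorted (with $ < everything):
  sorted[0] = $XYYXyXxxyyxXyxxxXXyYYx  (last char: 'x')
  sorted[1] = XXyYYx$XYYXyXxxyyxXyxxx  (last char: 'x')
  sorted[2] = XYYXyXxxyyxXyxxxXXyYYx$  (last char: '$')
  sorted[3] = XxxyyxXyxxxXXyYYx$XYYXy  (last char: 'y')
  sorted[4] = XyXxxyyxXyxxxXXyYYx$XYY  (last char: 'Y')
  sorted[5] = XyYYx$XYYXyXxxyyxXyxxxX  (last char: 'X')
  sorted[6] = XyxxxXXyYYx$XYYXyXxxyyx  (last char: 'x')
  sorted[7] = YXyXxxyyxXyxxxXXyYYx$XY  (last char: 'Y')
  sorted[8] = YYXyXxxyyxXyxxxXXyYYx$X  (last char: 'X')
  sorted[9] = YYx$XYYXyXxxyyxXyxxxXXy  (last char: 'y')
  sorted[10] = Yx$XYYXyXxxyyxXyxxxXXyY  (last char: 'Y')
  sorted[11] = x$XYYXyXxxyyxXyxxxXXyYY  (last char: 'Y')
  sorted[12] = xXXyYYx$XYYXyXxxyyxXyxx  (last char: 'x')
  sorted[13] = xXyxxxXXyYYx$XYYXyXxxyy  (last char: 'y')
  sorted[14] = xxXXyYYx$XYYXyXxxyyxXyx  (last char: 'x')
  sorted[15] = xxxXXyYYx$XYYXyXxxyyxXy  (last char: 'y')
  sorted[16] = xxyyxXyxxxXXyYYx$XYYXyX  (last char: 'X')
  sorted[17] = xyyxXyxxxXXyYYx$XYYXyXx  (last char: 'x')
  sorted[18] = yXxxyyxXyxxxXXyYYx$XYYX  (last char: 'X')
  sorted[19] = yYYx$XYYXyXxxyyxXyxxxXX  (last char: 'X')
  sorted[20] = yxXyxxxXXyYYx$XYYXyXxxy  (last char: 'y')
  sorted[21] = yxxxXXyYYx$XYYXyXxxyyxX  (last char: 'X')
  sorted[22] = yyxXyxxxXXyYYx$XYYXyXxx  (last char: 'x')
Last column: xx$yYXxYXyYYxyxyXxXXyXx
Original string S is at sorted index 2

Answer: xx$yYXxYXyYYxyxyXxXXyXx
2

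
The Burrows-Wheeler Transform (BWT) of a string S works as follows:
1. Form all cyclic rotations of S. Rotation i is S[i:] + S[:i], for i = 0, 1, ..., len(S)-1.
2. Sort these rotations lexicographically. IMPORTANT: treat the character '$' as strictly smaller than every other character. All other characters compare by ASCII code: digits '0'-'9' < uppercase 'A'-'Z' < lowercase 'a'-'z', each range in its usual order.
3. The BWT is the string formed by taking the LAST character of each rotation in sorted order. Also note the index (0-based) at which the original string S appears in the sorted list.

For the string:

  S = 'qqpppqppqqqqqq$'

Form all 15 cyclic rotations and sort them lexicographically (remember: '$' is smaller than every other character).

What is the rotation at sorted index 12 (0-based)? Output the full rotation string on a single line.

Answer: qqqq$qqpppqppqq

Derivation:
All 15 rotations (rotation i = S[i:]+S[:i]):
  rot[0] = qqpppqppqqqqqq$
  rot[1] = qpppqppqqqqqq$q
  rot[2] = pppqppqqqqqq$qq
  rot[3] = ppqppqqqqqq$qqp
  rot[4] = pqppqqqqqq$qqpp
  rot[5] = qppqqqqqq$qqppp
  rot[6] = ppqqqqqq$qqpppq
  rot[7] = pqqqqqq$qqpppqp
  rot[8] = qqqqqq$qqpppqpp
  rot[9] = qqqqq$qqpppqppq
  rot[10] = qqqq$qqpppqppqq
  rot[11] = qqq$qqpppqppqqq
  rot[12] = qq$qqpppqppqqqq
  rot[13] = q$qqpppqppqqqqq
  rot[14] = $qqpppqppqqqqqq
Sorted (with $ < everything):
  sorted[0] = $qqpppqppqqqqqq
  sorted[1] = pppqppqqqqqq$qq
  sorted[2] = ppqppqqqqqq$qqp
  sorted[3] = ppqqqqqq$qqpppq
  sorted[4] = pqppqqqqqq$qqpp
  sorted[5] = pqqqqqq$qqpppqp
  sorted[6] = q$qqpppqppqqqqq
  sorted[7] = qpppqppqqqqqq$q
  sorted[8] = qppqqqqqq$qqppp
  sorted[9] = qq$qqpppqppqqqq
  sorted[10] = qqpppqppqqqqqq$
  sorted[11] = qqq$qqpppqppqqq
  sorted[12] = qqqq$qqpppqppqq
  sorted[13] = qqqqq$qqpppqppq
  sorted[14] = qqqqqq$qqpppqpp
sorted[12] = qqqq$qqpppqppqq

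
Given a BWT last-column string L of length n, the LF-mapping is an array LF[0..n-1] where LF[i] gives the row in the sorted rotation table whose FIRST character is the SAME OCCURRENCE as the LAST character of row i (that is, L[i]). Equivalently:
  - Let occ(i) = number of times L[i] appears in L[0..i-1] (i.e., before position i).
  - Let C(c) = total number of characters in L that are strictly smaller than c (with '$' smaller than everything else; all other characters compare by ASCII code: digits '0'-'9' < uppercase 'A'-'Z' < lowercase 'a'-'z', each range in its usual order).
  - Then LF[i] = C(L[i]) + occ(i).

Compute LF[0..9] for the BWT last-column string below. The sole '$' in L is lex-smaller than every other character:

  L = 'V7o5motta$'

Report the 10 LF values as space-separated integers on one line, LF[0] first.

Answer: 3 2 6 1 5 7 8 9 4 0

Derivation:
Char counts: '$':1, '5':1, '7':1, 'V':1, 'a':1, 'm':1, 'o':2, 't':2
C (first-col start): C('$')=0, C('5')=1, C('7')=2, C('V')=3, C('a')=4, C('m')=5, C('o')=6, C('t')=8
L[0]='V': occ=0, LF[0]=C('V')+0=3+0=3
L[1]='7': occ=0, LF[1]=C('7')+0=2+0=2
L[2]='o': occ=0, LF[2]=C('o')+0=6+0=6
L[3]='5': occ=0, LF[3]=C('5')+0=1+0=1
L[4]='m': occ=0, LF[4]=C('m')+0=5+0=5
L[5]='o': occ=1, LF[5]=C('o')+1=6+1=7
L[6]='t': occ=0, LF[6]=C('t')+0=8+0=8
L[7]='t': occ=1, LF[7]=C('t')+1=8+1=9
L[8]='a': occ=0, LF[8]=C('a')+0=4+0=4
L[9]='$': occ=0, LF[9]=C('$')+0=0+0=0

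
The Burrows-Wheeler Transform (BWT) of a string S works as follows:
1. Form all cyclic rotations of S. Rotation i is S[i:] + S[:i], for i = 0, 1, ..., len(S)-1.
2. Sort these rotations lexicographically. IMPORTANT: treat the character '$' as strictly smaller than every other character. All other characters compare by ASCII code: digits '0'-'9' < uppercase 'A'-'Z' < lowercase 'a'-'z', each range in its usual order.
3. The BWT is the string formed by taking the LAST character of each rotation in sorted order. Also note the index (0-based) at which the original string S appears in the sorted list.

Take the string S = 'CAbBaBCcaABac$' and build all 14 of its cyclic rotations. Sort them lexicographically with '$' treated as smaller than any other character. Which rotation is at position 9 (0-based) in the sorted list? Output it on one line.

All 14 rotations (rotation i = S[i:]+S[:i]):
  rot[0] = CAbBaBCcaABac$
  rot[1] = AbBaBCcaABac$C
  rot[2] = bBaBCcaABac$CA
  rot[3] = BaBCcaABac$CAb
  rot[4] = aBCcaABac$CAbB
  rot[5] = BCcaABac$CAbBa
  rot[6] = CcaABac$CAbBaB
  rot[7] = caABac$CAbBaBC
  rot[8] = aABac$CAbBaBCc
  rot[9] = ABac$CAbBaBCca
  rot[10] = Bac$CAbBaBCcaA
  rot[11] = ac$CAbBaBCcaAB
  rot[12] = c$CAbBaBCcaABa
  rot[13] = $CAbBaBCcaABac
Sorted (with $ < everything):
  sorted[0] = $CAbBaBCcaABac
  sorted[1] = ABac$CAbBaBCca
  sorted[2] = AbBaBCcaABac$C
  sorted[3] = BCcaABac$CAbBa
  sorted[4] = BaBCcaABac$CAb
  sorted[5] = Bac$CAbBaBCcaA
  sorted[6] = CAbBaBCcaABac$
  sorted[7] = CcaABac$CAbBaB
  sorted[8] = aABac$CAbBaBCc
  sorted[9] = aBCcaABac$CAbB
  sorted[10] = ac$CAbBaBCcaAB
  sorted[11] = bBaBCcaABac$CA
  sorted[12] = c$CAbBaBCcaABa
  sorted[13] = caABac$CAbBaBC
sorted[9] = aBCcaABac$CAbB

Answer: aBCcaABac$CAbB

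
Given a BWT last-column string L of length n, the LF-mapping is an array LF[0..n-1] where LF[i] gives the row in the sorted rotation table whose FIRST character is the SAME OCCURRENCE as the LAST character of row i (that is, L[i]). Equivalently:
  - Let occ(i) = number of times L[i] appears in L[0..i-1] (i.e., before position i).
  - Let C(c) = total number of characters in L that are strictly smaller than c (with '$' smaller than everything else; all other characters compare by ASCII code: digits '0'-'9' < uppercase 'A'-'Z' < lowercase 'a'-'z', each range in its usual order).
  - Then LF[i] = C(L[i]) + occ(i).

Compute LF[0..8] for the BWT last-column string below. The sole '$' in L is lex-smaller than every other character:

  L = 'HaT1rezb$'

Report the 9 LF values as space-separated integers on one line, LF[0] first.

Answer: 2 4 3 1 7 6 8 5 0

Derivation:
Char counts: '$':1, '1':1, 'H':1, 'T':1, 'a':1, 'b':1, 'e':1, 'r':1, 'z':1
C (first-col start): C('$')=0, C('1')=1, C('H')=2, C('T')=3, C('a')=4, C('b')=5, C('e')=6, C('r')=7, C('z')=8
L[0]='H': occ=0, LF[0]=C('H')+0=2+0=2
L[1]='a': occ=0, LF[1]=C('a')+0=4+0=4
L[2]='T': occ=0, LF[2]=C('T')+0=3+0=3
L[3]='1': occ=0, LF[3]=C('1')+0=1+0=1
L[4]='r': occ=0, LF[4]=C('r')+0=7+0=7
L[5]='e': occ=0, LF[5]=C('e')+0=6+0=6
L[6]='z': occ=0, LF[6]=C('z')+0=8+0=8
L[7]='b': occ=0, LF[7]=C('b')+0=5+0=5
L[8]='$': occ=0, LF[8]=C('$')+0=0+0=0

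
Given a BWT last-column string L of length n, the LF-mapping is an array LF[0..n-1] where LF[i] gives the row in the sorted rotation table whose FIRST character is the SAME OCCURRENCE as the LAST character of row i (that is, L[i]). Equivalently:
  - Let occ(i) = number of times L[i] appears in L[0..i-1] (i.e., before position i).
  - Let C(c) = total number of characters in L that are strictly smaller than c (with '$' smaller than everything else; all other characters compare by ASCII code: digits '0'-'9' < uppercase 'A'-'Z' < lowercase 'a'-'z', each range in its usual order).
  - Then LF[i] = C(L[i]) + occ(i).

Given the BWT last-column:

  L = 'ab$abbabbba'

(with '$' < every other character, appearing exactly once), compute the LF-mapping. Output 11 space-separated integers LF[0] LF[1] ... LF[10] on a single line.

Answer: 1 5 0 2 6 7 3 8 9 10 4

Derivation:
Char counts: '$':1, 'a':4, 'b':6
C (first-col start): C('$')=0, C('a')=1, C('b')=5
L[0]='a': occ=0, LF[0]=C('a')+0=1+0=1
L[1]='b': occ=0, LF[1]=C('b')+0=5+0=5
L[2]='$': occ=0, LF[2]=C('$')+0=0+0=0
L[3]='a': occ=1, LF[3]=C('a')+1=1+1=2
L[4]='b': occ=1, LF[4]=C('b')+1=5+1=6
L[5]='b': occ=2, LF[5]=C('b')+2=5+2=7
L[6]='a': occ=2, LF[6]=C('a')+2=1+2=3
L[7]='b': occ=3, LF[7]=C('b')+3=5+3=8
L[8]='b': occ=4, LF[8]=C('b')+4=5+4=9
L[9]='b': occ=5, LF[9]=C('b')+5=5+5=10
L[10]='a': occ=3, LF[10]=C('a')+3=1+3=4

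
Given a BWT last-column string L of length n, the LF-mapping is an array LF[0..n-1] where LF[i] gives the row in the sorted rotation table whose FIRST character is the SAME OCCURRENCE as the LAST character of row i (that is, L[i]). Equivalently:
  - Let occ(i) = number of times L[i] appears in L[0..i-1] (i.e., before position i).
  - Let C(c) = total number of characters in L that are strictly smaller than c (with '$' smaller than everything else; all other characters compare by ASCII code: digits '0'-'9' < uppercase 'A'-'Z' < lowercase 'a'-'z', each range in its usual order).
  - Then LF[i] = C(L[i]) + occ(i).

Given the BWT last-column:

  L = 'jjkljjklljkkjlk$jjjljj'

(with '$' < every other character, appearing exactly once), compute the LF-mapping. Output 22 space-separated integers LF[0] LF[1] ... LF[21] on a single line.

Char counts: '$':1, 'j':11, 'k':5, 'l':5
C (first-col start): C('$')=0, C('j')=1, C('k')=12, C('l')=17
L[0]='j': occ=0, LF[0]=C('j')+0=1+0=1
L[1]='j': occ=1, LF[1]=C('j')+1=1+1=2
L[2]='k': occ=0, LF[2]=C('k')+0=12+0=12
L[3]='l': occ=0, LF[3]=C('l')+0=17+0=17
L[4]='j': occ=2, LF[4]=C('j')+2=1+2=3
L[5]='j': occ=3, LF[5]=C('j')+3=1+3=4
L[6]='k': occ=1, LF[6]=C('k')+1=12+1=13
L[7]='l': occ=1, LF[7]=C('l')+1=17+1=18
L[8]='l': occ=2, LF[8]=C('l')+2=17+2=19
L[9]='j': occ=4, LF[9]=C('j')+4=1+4=5
L[10]='k': occ=2, LF[10]=C('k')+2=12+2=14
L[11]='k': occ=3, LF[11]=C('k')+3=12+3=15
L[12]='j': occ=5, LF[12]=C('j')+5=1+5=6
L[13]='l': occ=3, LF[13]=C('l')+3=17+3=20
L[14]='k': occ=4, LF[14]=C('k')+4=12+4=16
L[15]='$': occ=0, LF[15]=C('$')+0=0+0=0
L[16]='j': occ=6, LF[16]=C('j')+6=1+6=7
L[17]='j': occ=7, LF[17]=C('j')+7=1+7=8
L[18]='j': occ=8, LF[18]=C('j')+8=1+8=9
L[19]='l': occ=4, LF[19]=C('l')+4=17+4=21
L[20]='j': occ=9, LF[20]=C('j')+9=1+9=10
L[21]='j': occ=10, LF[21]=C('j')+10=1+10=11

Answer: 1 2 12 17 3 4 13 18 19 5 14 15 6 20 16 0 7 8 9 21 10 11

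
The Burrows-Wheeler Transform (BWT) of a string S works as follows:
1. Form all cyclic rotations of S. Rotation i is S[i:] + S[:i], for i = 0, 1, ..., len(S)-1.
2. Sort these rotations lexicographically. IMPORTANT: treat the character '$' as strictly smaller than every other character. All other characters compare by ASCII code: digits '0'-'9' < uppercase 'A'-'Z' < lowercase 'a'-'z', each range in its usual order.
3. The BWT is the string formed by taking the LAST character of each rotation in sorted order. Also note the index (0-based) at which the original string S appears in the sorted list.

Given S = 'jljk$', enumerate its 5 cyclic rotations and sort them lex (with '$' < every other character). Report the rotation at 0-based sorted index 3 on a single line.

Answer: k$jlj

Derivation:
All 5 rotations (rotation i = S[i:]+S[:i]):
  rot[0] = jljk$
  rot[1] = ljk$j
  rot[2] = jk$jl
  rot[3] = k$jlj
  rot[4] = $jljk
Sorted (with $ < everything):
  sorted[0] = $jljk
  sorted[1] = jk$jl
  sorted[2] = jljk$
  sorted[3] = k$jlj
  sorted[4] = ljk$j
sorted[3] = k$jlj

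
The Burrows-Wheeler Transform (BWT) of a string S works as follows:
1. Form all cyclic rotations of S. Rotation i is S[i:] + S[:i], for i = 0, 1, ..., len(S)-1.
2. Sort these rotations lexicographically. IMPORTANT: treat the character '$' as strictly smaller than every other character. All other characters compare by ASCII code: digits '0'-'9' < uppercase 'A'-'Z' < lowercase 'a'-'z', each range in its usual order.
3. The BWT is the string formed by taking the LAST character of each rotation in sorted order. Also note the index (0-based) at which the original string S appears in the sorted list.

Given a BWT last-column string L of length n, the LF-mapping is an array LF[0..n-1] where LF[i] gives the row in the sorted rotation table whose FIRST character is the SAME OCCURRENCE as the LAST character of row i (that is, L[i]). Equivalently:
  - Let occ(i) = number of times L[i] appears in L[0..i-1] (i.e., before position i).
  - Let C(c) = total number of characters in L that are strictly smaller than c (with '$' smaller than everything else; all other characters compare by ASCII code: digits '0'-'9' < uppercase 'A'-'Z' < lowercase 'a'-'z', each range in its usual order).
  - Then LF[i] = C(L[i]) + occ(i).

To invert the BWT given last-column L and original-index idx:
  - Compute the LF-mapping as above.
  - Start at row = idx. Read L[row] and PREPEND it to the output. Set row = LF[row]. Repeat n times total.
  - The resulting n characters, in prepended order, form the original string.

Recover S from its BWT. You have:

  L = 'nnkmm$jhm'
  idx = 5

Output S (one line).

LF mapping: 7 8 3 4 5 0 2 1 6
Walk LF starting at row 5, prepending L[row]:
  step 1: row=5, L[5]='$', prepend. Next row=LF[5]=0
  step 2: row=0, L[0]='n', prepend. Next row=LF[0]=7
  step 3: row=7, L[7]='h', prepend. Next row=LF[7]=1
  step 4: row=1, L[1]='n', prepend. Next row=LF[1]=8
  step 5: row=8, L[8]='m', prepend. Next row=LF[8]=6
  step 6: row=6, L[6]='j', prepend. Next row=LF[6]=2
  step 7: row=2, L[2]='k', prepend. Next row=LF[2]=3
  step 8: row=3, L[3]='m', prepend. Next row=LF[3]=4
  step 9: row=4, L[4]='m', prepend. Next row=LF[4]=5
Reversed output: mmkjmnhn$

Answer: mmkjmnhn$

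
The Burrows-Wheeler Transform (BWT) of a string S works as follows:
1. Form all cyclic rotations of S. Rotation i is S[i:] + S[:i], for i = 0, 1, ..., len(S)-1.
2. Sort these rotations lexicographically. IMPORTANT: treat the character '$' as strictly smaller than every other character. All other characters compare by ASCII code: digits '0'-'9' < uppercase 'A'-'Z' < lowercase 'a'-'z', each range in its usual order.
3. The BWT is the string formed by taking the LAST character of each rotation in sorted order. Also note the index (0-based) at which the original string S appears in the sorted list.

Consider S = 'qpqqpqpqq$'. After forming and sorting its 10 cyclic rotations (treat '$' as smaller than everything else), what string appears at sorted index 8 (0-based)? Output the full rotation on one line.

Answer: qq$qpqqpqp

Derivation:
All 10 rotations (rotation i = S[i:]+S[:i]):
  rot[0] = qpqqpqpqq$
  rot[1] = pqqpqpqq$q
  rot[2] = qqpqpqq$qp
  rot[3] = qpqpqq$qpq
  rot[4] = pqpqq$qpqq
  rot[5] = qpqq$qpqqp
  rot[6] = pqq$qpqqpq
  rot[7] = qq$qpqqpqp
  rot[8] = q$qpqqpqpq
  rot[9] = $qpqqpqpqq
Sorted (with $ < everything):
  sorted[0] = $qpqqpqpqq
  sorted[1] = pqpqq$qpqq
  sorted[2] = pqq$qpqqpq
  sorted[3] = pqqpqpqq$q
  sorted[4] = q$qpqqpqpq
  sorted[5] = qpqpqq$qpq
  sorted[6] = qpqq$qpqqp
  sorted[7] = qpqqpqpqq$
  sorted[8] = qq$qpqqpqp
  sorted[9] = qqpqpqq$qp
sorted[8] = qq$qpqqpqp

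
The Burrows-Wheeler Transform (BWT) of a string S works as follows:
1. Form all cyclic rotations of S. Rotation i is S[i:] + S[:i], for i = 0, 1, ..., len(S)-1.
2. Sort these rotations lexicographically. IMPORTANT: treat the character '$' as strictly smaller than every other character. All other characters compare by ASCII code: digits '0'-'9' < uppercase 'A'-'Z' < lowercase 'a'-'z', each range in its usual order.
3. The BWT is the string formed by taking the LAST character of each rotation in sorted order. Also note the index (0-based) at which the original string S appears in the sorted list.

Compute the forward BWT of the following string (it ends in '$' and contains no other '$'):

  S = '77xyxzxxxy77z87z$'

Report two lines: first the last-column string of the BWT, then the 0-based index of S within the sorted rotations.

Answer: z$y787zzxx7yxx77x
1

Derivation:
All 17 rotations (rotation i = S[i:]+S[:i]):
  rot[0] = 77xyxzxxxy77z87z$
  rot[1] = 7xyxzxxxy77z87z$7
  rot[2] = xyxzxxxy77z87z$77
  rot[3] = yxzxxxy77z87z$77x
  rot[4] = xzxxxy77z87z$77xy
  rot[5] = zxxxy77z87z$77xyx
  rot[6] = xxxy77z87z$77xyxz
  rot[7] = xxy77z87z$77xyxzx
  rot[8] = xy77z87z$77xyxzxx
  rot[9] = y77z87z$77xyxzxxx
  rot[10] = 77z87z$77xyxzxxxy
  rot[11] = 7z87z$77xyxzxxxy7
  rot[12] = z87z$77xyxzxxxy77
  rot[13] = 87z$77xyxzxxxy77z
  rot[14] = 7z$77xyxzxxxy77z8
  rot[15] = z$77xyxzxxxy77z87
  rot[16] = $77xyxzxxxy77z87z
Sorted (with $ < everything):
  sorted[0] = $77xyxzxxxy77z87z  (last char: 'z')
  sorted[1] = 77xyxzxxxy77z87z$  (last char: '$')
  sorted[2] = 77z87z$77xyxzxxxy  (last char: 'y')
  sorted[3] = 7xyxzxxxy77z87z$7  (last char: '7')
  sorted[4] = 7z$77xyxzxxxy77z8  (last char: '8')
  sorted[5] = 7z87z$77xyxzxxxy7  (last char: '7')
  sorted[6] = 87z$77xyxzxxxy77z  (last char: 'z')
  sorted[7] = xxxy77z87z$77xyxz  (last char: 'z')
  sorted[8] = xxy77z87z$77xyxzx  (last char: 'x')
  sorted[9] = xy77z87z$77xyxzxx  (last char: 'x')
  sorted[10] = xyxzxxxy77z87z$77  (last char: '7')
  sorted[11] = xzxxxy77z87z$77xy  (last char: 'y')
  sorted[12] = y77z87z$77xyxzxxx  (last char: 'x')
  sorted[13] = yxzxxxy77z87z$77x  (last char: 'x')
  sorted[14] = z$77xyxzxxxy77z87  (last char: '7')
  sorted[15] = z87z$77xyxzxxxy77  (last char: '7')
  sorted[16] = zxxxy77z87z$77xyx  (last char: 'x')
Last column: z$y787zzxx7yxx77x
Original string S is at sorted index 1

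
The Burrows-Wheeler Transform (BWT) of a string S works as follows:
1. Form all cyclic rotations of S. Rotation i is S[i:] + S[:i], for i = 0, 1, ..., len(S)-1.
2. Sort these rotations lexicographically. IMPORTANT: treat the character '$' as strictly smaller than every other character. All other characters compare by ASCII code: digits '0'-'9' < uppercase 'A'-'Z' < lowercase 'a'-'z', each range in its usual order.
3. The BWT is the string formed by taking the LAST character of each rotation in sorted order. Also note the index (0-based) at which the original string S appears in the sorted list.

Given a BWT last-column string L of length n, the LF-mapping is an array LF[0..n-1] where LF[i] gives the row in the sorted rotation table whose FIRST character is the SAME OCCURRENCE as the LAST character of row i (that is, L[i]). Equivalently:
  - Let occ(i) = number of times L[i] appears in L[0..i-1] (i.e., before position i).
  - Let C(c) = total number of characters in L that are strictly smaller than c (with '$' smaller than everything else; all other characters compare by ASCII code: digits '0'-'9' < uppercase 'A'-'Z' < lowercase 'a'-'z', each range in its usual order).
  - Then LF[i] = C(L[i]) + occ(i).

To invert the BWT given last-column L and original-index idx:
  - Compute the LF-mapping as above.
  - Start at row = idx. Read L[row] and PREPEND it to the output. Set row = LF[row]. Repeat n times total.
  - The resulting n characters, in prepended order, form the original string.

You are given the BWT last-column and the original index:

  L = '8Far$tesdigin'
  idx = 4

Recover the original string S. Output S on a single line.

Answer: disintegraF8$

Derivation:
LF mapping: 1 2 3 10 0 12 5 11 4 7 6 8 9
Walk LF starting at row 4, prepending L[row]:
  step 1: row=4, L[4]='$', prepend. Next row=LF[4]=0
  step 2: row=0, L[0]='8', prepend. Next row=LF[0]=1
  step 3: row=1, L[1]='F', prepend. Next row=LF[1]=2
  step 4: row=2, L[2]='a', prepend. Next row=LF[2]=3
  step 5: row=3, L[3]='r', prepend. Next row=LF[3]=10
  step 6: row=10, L[10]='g', prepend. Next row=LF[10]=6
  step 7: row=6, L[6]='e', prepend. Next row=LF[6]=5
  step 8: row=5, L[5]='t', prepend. Next row=LF[5]=12
  step 9: row=12, L[12]='n', prepend. Next row=LF[12]=9
  step 10: row=9, L[9]='i', prepend. Next row=LF[9]=7
  step 11: row=7, L[7]='s', prepend. Next row=LF[7]=11
  step 12: row=11, L[11]='i', prepend. Next row=LF[11]=8
  step 13: row=8, L[8]='d', prepend. Next row=LF[8]=4
Reversed output: disintegraF8$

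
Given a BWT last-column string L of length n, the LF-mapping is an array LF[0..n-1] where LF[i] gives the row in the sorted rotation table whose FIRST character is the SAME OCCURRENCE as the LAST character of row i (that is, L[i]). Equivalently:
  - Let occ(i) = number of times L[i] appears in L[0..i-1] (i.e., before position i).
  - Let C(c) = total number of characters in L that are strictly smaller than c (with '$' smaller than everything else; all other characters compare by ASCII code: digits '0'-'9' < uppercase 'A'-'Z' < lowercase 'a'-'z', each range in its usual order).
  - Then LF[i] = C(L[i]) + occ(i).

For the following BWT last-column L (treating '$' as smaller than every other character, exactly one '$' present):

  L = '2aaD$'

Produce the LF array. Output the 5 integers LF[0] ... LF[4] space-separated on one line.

Answer: 1 3 4 2 0

Derivation:
Char counts: '$':1, '2':1, 'D':1, 'a':2
C (first-col start): C('$')=0, C('2')=1, C('D')=2, C('a')=3
L[0]='2': occ=0, LF[0]=C('2')+0=1+0=1
L[1]='a': occ=0, LF[1]=C('a')+0=3+0=3
L[2]='a': occ=1, LF[2]=C('a')+1=3+1=4
L[3]='D': occ=0, LF[3]=C('D')+0=2+0=2
L[4]='$': occ=0, LF[4]=C('$')+0=0+0=0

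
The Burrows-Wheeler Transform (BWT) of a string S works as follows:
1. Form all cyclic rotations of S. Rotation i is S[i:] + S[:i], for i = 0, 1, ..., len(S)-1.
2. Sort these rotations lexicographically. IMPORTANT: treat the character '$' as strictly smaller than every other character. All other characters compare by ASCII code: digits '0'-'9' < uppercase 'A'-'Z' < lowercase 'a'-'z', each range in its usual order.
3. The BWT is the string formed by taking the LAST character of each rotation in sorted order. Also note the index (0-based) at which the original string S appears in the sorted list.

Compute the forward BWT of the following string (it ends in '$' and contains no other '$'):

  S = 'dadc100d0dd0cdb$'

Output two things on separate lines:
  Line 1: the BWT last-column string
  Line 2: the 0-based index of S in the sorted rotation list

All 16 rotations (rotation i = S[i:]+S[:i]):
  rot[0] = dadc100d0dd0cdb$
  rot[1] = adc100d0dd0cdb$d
  rot[2] = dc100d0dd0cdb$da
  rot[3] = c100d0dd0cdb$dad
  rot[4] = 100d0dd0cdb$dadc
  rot[5] = 00d0dd0cdb$dadc1
  rot[6] = 0d0dd0cdb$dadc10
  rot[7] = d0dd0cdb$dadc100
  rot[8] = 0dd0cdb$dadc100d
  rot[9] = dd0cdb$dadc100d0
  rot[10] = d0cdb$dadc100d0d
  rot[11] = 0cdb$dadc100d0dd
  rot[12] = cdb$dadc100d0dd0
  rot[13] = db$dadc100d0dd0c
  rot[14] = b$dadc100d0dd0cd
  rot[15] = $dadc100d0dd0cdb
Sorted (with $ < everything):
  sorted[0] = $dadc100d0dd0cdb  (last char: 'b')
  sorted[1] = 00d0dd0cdb$dadc1  (last char: '1')
  sorted[2] = 0cdb$dadc100d0dd  (last char: 'd')
  sorted[3] = 0d0dd0cdb$dadc10  (last char: '0')
  sorted[4] = 0dd0cdb$dadc100d  (last char: 'd')
  sorted[5] = 100d0dd0cdb$dadc  (last char: 'c')
  sorted[6] = adc100d0dd0cdb$d  (last char: 'd')
  sorted[7] = b$dadc100d0dd0cd  (last char: 'd')
  sorted[8] = c100d0dd0cdb$dad  (last char: 'd')
  sorted[9] = cdb$dadc100d0dd0  (last char: '0')
  sorted[10] = d0cdb$dadc100d0d  (last char: 'd')
  sorted[11] = d0dd0cdb$dadc100  (last char: '0')
  sorted[12] = dadc100d0dd0cdb$  (last char: '$')
  sorted[13] = db$dadc100d0dd0c  (last char: 'c')
  sorted[14] = dc100d0dd0cdb$da  (last char: 'a')
  sorted[15] = dd0cdb$dadc100d0  (last char: '0')
Last column: b1d0dcddd0d0$ca0
Original string S is at sorted index 12

Answer: b1d0dcddd0d0$ca0
12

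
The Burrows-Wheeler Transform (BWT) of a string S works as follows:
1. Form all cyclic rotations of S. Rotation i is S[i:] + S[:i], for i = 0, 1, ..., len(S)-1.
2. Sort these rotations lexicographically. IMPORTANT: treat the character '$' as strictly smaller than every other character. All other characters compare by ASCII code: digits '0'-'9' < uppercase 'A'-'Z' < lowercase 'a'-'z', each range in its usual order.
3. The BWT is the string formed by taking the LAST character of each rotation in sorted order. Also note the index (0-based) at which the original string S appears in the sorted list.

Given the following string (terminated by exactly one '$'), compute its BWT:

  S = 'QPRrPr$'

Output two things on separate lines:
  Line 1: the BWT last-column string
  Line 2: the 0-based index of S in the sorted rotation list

All 7 rotations (rotation i = S[i:]+S[:i]):
  rot[0] = QPRrPr$
  rot[1] = PRrPr$Q
  rot[2] = RrPr$QP
  rot[3] = rPr$QPR
  rot[4] = Pr$QPRr
  rot[5] = r$QPRrP
  rot[6] = $QPRrPr
Sorted (with $ < everything):
  sorted[0] = $QPRrPr  (last char: 'r')
  sorted[1] = PRrPr$Q  (last char: 'Q')
  sorted[2] = Pr$QPRr  (last char: 'r')
  sorted[3] = QPRrPr$  (last char: '$')
  sorted[4] = RrPr$QP  (last char: 'P')
  sorted[5] = r$QPRrP  (last char: 'P')
  sorted[6] = rPr$QPR  (last char: 'R')
Last column: rQr$PPR
Original string S is at sorted index 3

Answer: rQr$PPR
3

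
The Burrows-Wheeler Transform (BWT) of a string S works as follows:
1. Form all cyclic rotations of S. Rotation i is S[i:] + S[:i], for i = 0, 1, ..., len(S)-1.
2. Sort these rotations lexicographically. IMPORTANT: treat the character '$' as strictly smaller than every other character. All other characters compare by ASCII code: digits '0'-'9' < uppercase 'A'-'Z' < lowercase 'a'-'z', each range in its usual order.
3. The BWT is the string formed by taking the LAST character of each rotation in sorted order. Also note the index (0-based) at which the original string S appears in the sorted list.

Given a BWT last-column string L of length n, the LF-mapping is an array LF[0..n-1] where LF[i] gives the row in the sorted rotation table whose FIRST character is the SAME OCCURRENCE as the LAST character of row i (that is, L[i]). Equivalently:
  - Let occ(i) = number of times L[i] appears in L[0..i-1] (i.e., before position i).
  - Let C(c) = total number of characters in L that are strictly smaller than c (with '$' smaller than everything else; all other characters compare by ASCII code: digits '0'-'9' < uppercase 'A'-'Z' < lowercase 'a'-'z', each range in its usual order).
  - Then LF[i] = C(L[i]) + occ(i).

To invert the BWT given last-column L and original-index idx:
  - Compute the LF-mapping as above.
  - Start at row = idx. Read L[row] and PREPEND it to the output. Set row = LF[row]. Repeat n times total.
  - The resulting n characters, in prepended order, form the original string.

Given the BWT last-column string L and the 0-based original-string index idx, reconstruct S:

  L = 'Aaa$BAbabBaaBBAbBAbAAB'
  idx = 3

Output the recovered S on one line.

LF mapping: 1 13 14 0 7 2 18 15 19 8 16 17 9 10 3 20 11 4 21 5 6 12
Walk LF starting at row 3, prepending L[row]:
  step 1: row=3, L[3]='$', prepend. Next row=LF[3]=0
  step 2: row=0, L[0]='A', prepend. Next row=LF[0]=1
  step 3: row=1, L[1]='a', prepend. Next row=LF[1]=13
  step 4: row=13, L[13]='B', prepend. Next row=LF[13]=10
  step 5: row=10, L[10]='a', prepend. Next row=LF[10]=16
  step 6: row=16, L[16]='B', prepend. Next row=LF[16]=11
  step 7: row=11, L[11]='a', prepend. Next row=LF[11]=17
  step 8: row=17, L[17]='A', prepend. Next row=LF[17]=4
  step 9: row=4, L[4]='B', prepend. Next row=LF[4]=7
  step 10: row=7, L[7]='a', prepend. Next row=LF[7]=15
  step 11: row=15, L[15]='b', prepend. Next row=LF[15]=20
  step 12: row=20, L[20]='A', prepend. Next row=LF[20]=6
  step 13: row=6, L[6]='b', prepend. Next row=LF[6]=18
  step 14: row=18, L[18]='b', prepend. Next row=LF[18]=21
  step 15: row=21, L[21]='B', prepend. Next row=LF[21]=12
  step 16: row=12, L[12]='B', prepend. Next row=LF[12]=9
  step 17: row=9, L[9]='B', prepend. Next row=LF[9]=8
  step 18: row=8, L[8]='b', prepend. Next row=LF[8]=19
  step 19: row=19, L[19]='A', prepend. Next row=LF[19]=5
  step 20: row=5, L[5]='A', prepend. Next row=LF[5]=2
  step 21: row=2, L[2]='a', prepend. Next row=LF[2]=14
  step 22: row=14, L[14]='A', prepend. Next row=LF[14]=3
Reversed output: AaAAbBBBbbAbaBAaBaBaA$

Answer: AaAAbBBBbbAbaBAaBaBaA$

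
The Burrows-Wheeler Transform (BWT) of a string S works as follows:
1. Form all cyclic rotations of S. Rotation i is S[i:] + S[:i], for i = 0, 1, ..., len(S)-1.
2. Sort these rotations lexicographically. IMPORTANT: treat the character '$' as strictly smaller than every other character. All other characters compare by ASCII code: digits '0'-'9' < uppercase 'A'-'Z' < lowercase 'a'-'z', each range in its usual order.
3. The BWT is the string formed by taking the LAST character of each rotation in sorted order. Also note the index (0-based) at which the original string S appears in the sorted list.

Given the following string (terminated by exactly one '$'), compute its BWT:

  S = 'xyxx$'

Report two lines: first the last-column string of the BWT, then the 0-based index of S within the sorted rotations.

Answer: xxy$x
3

Derivation:
All 5 rotations (rotation i = S[i:]+S[:i]):
  rot[0] = xyxx$
  rot[1] = yxx$x
  rot[2] = xx$xy
  rot[3] = x$xyx
  rot[4] = $xyxx
Sorted (with $ < everything):
  sorted[0] = $xyxx  (last char: 'x')
  sorted[1] = x$xyx  (last char: 'x')
  sorted[2] = xx$xy  (last char: 'y')
  sorted[3] = xyxx$  (last char: '$')
  sorted[4] = yxx$x  (last char: 'x')
Last column: xxy$x
Original string S is at sorted index 3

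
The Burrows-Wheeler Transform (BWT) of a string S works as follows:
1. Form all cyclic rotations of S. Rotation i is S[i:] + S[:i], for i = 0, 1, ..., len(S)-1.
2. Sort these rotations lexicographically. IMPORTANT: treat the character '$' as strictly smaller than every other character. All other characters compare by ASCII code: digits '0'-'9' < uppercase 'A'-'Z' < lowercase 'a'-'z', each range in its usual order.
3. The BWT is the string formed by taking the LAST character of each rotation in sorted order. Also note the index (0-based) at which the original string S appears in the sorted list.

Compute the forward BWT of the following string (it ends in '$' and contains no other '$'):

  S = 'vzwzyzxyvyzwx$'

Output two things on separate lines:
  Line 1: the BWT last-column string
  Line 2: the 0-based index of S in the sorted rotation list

All 14 rotations (rotation i = S[i:]+S[:i]):
  rot[0] = vzwzyzxyvyzwx$
  rot[1] = zwzyzxyvyzwx$v
  rot[2] = wzyzxyvyzwx$vz
  rot[3] = zyzxyvyzwx$vzw
  rot[4] = yzxyvyzwx$vzwz
  rot[5] = zxyvyzwx$vzwzy
  rot[6] = xyvyzwx$vzwzyz
  rot[7] = yvyzwx$vzwzyzx
  rot[8] = vyzwx$vzwzyzxy
  rot[9] = yzwx$vzwzyzxyv
  rot[10] = zwx$vzwzyzxyvy
  rot[11] = wx$vzwzyzxyvyz
  rot[12] = x$vzwzyzxyvyzw
  rot[13] = $vzwzyzxyvyzwx
Sorted (with $ < everything):
  sorted[0] = $vzwzyzxyvyzwx  (last char: 'x')
  sorted[1] = vyzwx$vzwzyzxy  (last char: 'y')
  sorted[2] = vzwzyzxyvyzwx$  (last char: '$')
  sorted[3] = wx$vzwzyzxyvyz  (last char: 'z')
  sorted[4] = wzyzxyvyzwx$vz  (last char: 'z')
  sorted[5] = x$vzwzyzxyvyzw  (last char: 'w')
  sorted[6] = xyvyzwx$vzwzyz  (last char: 'z')
  sorted[7] = yvyzwx$vzwzyzx  (last char: 'x')
  sorted[8] = yzwx$vzwzyzxyv  (last char: 'v')
  sorted[9] = yzxyvyzwx$vzwz  (last char: 'z')
  sorted[10] = zwx$vzwzyzxyvy  (last char: 'y')
  sorted[11] = zwzyzxyvyzwx$v  (last char: 'v')
  sorted[12] = zxyvyzwx$vzwzy  (last char: 'y')
  sorted[13] = zyzxyvyzwx$vzw  (last char: 'w')
Last column: xy$zzwzxvzyvyw
Original string S is at sorted index 2

Answer: xy$zzwzxvzyvyw
2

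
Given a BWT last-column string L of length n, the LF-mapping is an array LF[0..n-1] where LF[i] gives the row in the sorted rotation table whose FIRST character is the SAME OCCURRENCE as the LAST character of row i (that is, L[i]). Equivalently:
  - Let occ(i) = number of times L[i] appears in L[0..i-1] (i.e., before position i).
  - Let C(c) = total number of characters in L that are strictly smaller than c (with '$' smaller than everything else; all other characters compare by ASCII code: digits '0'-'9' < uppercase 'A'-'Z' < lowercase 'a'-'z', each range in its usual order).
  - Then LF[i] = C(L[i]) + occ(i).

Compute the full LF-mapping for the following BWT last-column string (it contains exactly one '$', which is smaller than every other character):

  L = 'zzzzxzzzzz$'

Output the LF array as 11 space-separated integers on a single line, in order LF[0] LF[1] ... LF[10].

Char counts: '$':1, 'x':1, 'z':9
C (first-col start): C('$')=0, C('x')=1, C('z')=2
L[0]='z': occ=0, LF[0]=C('z')+0=2+0=2
L[1]='z': occ=1, LF[1]=C('z')+1=2+1=3
L[2]='z': occ=2, LF[2]=C('z')+2=2+2=4
L[3]='z': occ=3, LF[3]=C('z')+3=2+3=5
L[4]='x': occ=0, LF[4]=C('x')+0=1+0=1
L[5]='z': occ=4, LF[5]=C('z')+4=2+4=6
L[6]='z': occ=5, LF[6]=C('z')+5=2+5=7
L[7]='z': occ=6, LF[7]=C('z')+6=2+6=8
L[8]='z': occ=7, LF[8]=C('z')+7=2+7=9
L[9]='z': occ=8, LF[9]=C('z')+8=2+8=10
L[10]='$': occ=0, LF[10]=C('$')+0=0+0=0

Answer: 2 3 4 5 1 6 7 8 9 10 0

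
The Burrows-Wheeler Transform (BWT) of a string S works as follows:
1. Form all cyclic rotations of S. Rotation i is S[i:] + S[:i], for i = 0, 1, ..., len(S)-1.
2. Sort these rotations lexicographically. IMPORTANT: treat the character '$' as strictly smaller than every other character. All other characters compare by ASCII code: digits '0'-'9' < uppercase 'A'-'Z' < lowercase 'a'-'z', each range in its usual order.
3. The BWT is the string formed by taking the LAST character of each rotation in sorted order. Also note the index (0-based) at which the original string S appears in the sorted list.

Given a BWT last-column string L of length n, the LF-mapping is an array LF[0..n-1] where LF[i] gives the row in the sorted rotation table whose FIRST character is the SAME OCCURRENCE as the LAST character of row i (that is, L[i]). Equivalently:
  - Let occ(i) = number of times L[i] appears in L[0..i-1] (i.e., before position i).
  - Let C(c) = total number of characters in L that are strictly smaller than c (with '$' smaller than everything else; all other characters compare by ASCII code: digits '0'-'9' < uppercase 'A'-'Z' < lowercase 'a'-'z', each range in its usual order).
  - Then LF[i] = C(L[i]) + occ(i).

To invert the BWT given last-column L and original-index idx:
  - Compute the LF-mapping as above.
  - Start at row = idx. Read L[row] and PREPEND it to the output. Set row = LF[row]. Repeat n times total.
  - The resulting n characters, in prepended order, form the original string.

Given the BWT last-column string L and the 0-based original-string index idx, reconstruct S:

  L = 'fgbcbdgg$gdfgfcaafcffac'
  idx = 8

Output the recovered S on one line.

Answer: cgaffgcffddbbafgcagcgf$

Derivation:
LF mapping: 12 18 4 6 5 10 19 20 0 21 11 13 22 14 7 1 2 15 8 16 17 3 9
Walk LF starting at row 8, prepending L[row]:
  step 1: row=8, L[8]='$', prepend. Next row=LF[8]=0
  step 2: row=0, L[0]='f', prepend. Next row=LF[0]=12
  step 3: row=12, L[12]='g', prepend. Next row=LF[12]=22
  step 4: row=22, L[22]='c', prepend. Next row=LF[22]=9
  step 5: row=9, L[9]='g', prepend. Next row=LF[9]=21
  step 6: row=21, L[21]='a', prepend. Next row=LF[21]=3
  step 7: row=3, L[3]='c', prepend. Next row=LF[3]=6
  step 8: row=6, L[6]='g', prepend. Next row=LF[6]=19
  step 9: row=19, L[19]='f', prepend. Next row=LF[19]=16
  step 10: row=16, L[16]='a', prepend. Next row=LF[16]=2
  step 11: row=2, L[2]='b', prepend. Next row=LF[2]=4
  step 12: row=4, L[4]='b', prepend. Next row=LF[4]=5
  step 13: row=5, L[5]='d', prepend. Next row=LF[5]=10
  step 14: row=10, L[10]='d', prepend. Next row=LF[10]=11
  step 15: row=11, L[11]='f', prepend. Next row=LF[11]=13
  step 16: row=13, L[13]='f', prepend. Next row=LF[13]=14
  step 17: row=14, L[14]='c', prepend. Next row=LF[14]=7
  step 18: row=7, L[7]='g', prepend. Next row=LF[7]=20
  step 19: row=20, L[20]='f', prepend. Next row=LF[20]=17
  step 20: row=17, L[17]='f', prepend. Next row=LF[17]=15
  step 21: row=15, L[15]='a', prepend. Next row=LF[15]=1
  step 22: row=1, L[1]='g', prepend. Next row=LF[1]=18
  step 23: row=18, L[18]='c', prepend. Next row=LF[18]=8
Reversed output: cgaffgcffddbbafgcagcgf$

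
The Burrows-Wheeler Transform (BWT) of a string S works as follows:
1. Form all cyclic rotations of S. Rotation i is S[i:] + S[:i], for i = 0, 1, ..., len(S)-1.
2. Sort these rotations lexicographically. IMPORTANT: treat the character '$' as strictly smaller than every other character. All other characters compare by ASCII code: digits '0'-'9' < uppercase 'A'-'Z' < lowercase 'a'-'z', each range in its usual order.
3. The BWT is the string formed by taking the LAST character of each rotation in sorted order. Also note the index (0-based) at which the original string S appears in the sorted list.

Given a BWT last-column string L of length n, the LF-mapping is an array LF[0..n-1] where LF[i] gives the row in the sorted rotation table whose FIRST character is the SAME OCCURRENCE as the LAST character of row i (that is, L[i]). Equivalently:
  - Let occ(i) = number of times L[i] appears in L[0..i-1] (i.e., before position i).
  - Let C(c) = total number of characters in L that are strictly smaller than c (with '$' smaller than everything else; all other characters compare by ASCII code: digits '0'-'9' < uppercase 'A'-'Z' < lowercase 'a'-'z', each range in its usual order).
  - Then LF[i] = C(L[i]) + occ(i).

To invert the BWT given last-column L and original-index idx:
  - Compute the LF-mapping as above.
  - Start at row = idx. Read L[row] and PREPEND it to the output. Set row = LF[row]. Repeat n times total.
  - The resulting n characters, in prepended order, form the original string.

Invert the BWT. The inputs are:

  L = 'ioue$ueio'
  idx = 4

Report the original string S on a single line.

LF mapping: 3 5 7 1 0 8 2 4 6
Walk LF starting at row 4, prepending L[row]:
  step 1: row=4, L[4]='$', prepend. Next row=LF[4]=0
  step 2: row=0, L[0]='i', prepend. Next row=LF[0]=3
  step 3: row=3, L[3]='e', prepend. Next row=LF[3]=1
  step 4: row=1, L[1]='o', prepend. Next row=LF[1]=5
  step 5: row=5, L[5]='u', prepend. Next row=LF[5]=8
  step 6: row=8, L[8]='o', prepend. Next row=LF[8]=6
  step 7: row=6, L[6]='e', prepend. Next row=LF[6]=2
  step 8: row=2, L[2]='u', prepend. Next row=LF[2]=7
  step 9: row=7, L[7]='i', prepend. Next row=LF[7]=4
Reversed output: iueouoei$

Answer: iueouoei$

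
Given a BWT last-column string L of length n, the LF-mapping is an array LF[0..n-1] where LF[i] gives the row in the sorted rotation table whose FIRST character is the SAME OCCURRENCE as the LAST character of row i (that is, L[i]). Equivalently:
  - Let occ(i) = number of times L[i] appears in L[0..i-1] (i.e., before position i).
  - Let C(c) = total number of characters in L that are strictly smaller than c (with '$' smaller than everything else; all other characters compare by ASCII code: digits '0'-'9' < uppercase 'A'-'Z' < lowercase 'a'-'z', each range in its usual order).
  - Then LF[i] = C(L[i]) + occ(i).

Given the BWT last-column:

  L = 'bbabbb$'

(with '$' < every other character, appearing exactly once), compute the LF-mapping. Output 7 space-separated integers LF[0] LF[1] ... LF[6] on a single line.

Answer: 2 3 1 4 5 6 0

Derivation:
Char counts: '$':1, 'a':1, 'b':5
C (first-col start): C('$')=0, C('a')=1, C('b')=2
L[0]='b': occ=0, LF[0]=C('b')+0=2+0=2
L[1]='b': occ=1, LF[1]=C('b')+1=2+1=3
L[2]='a': occ=0, LF[2]=C('a')+0=1+0=1
L[3]='b': occ=2, LF[3]=C('b')+2=2+2=4
L[4]='b': occ=3, LF[4]=C('b')+3=2+3=5
L[5]='b': occ=4, LF[5]=C('b')+4=2+4=6
L[6]='$': occ=0, LF[6]=C('$')+0=0+0=0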